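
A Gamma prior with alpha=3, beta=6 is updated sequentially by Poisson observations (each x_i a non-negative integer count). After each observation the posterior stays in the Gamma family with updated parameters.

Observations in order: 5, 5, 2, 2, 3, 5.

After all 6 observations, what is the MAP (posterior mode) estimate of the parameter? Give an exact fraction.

obs 1: x=5 → posterior Gamma(8, 7)
obs 2: x=5 → posterior Gamma(13, 8)
obs 3: x=2 → posterior Gamma(15, 9)
obs 4: x=2 → posterior Gamma(17, 10)
obs 5: x=3 → posterior Gamma(20, 11)
obs 6: x=5 → posterior Gamma(25, 12)

2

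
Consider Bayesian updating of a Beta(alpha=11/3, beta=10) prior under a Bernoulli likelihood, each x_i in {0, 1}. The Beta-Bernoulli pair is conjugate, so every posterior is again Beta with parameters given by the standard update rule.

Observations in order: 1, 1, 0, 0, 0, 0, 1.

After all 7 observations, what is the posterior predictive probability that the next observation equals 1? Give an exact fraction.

10/31

obs 1: x=1 → posterior Beta(14/3, 10)
obs 2: x=1 → posterior Beta(17/3, 10)
obs 3: x=0 → posterior Beta(17/3, 11)
obs 4: x=0 → posterior Beta(17/3, 12)
obs 5: x=0 → posterior Beta(17/3, 13)
obs 6: x=0 → posterior Beta(17/3, 14)
obs 7: x=1 → posterior Beta(20/3, 14)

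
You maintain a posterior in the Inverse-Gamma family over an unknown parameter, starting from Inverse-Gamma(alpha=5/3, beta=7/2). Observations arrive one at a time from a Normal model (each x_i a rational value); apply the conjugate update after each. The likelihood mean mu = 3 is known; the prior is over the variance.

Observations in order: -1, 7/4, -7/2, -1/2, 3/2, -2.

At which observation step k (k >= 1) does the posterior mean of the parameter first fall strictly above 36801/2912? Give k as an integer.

k = 3

obs 1: x=-1 → posterior Inverse-Gamma(13/6, 23/2)
obs 2: x=7/4 → posterior Inverse-Gamma(8/3, 393/32)
obs 3: x=-7/2 → posterior Inverse-Gamma(19/6, 1069/32)
obs 4: x=-1/2 → posterior Inverse-Gamma(11/3, 1265/32)
obs 5: x=3/2 → posterior Inverse-Gamma(25/6, 1301/32)
obs 6: x=-2 → posterior Inverse-Gamma(14/3, 1701/32)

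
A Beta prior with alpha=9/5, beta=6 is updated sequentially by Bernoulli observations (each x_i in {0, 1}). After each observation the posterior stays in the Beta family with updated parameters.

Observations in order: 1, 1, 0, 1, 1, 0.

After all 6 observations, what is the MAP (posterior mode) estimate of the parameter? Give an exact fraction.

24/59

obs 1: x=1 → posterior Beta(14/5, 6)
obs 2: x=1 → posterior Beta(19/5, 6)
obs 3: x=0 → posterior Beta(19/5, 7)
obs 4: x=1 → posterior Beta(24/5, 7)
obs 5: x=1 → posterior Beta(29/5, 7)
obs 6: x=0 → posterior Beta(29/5, 8)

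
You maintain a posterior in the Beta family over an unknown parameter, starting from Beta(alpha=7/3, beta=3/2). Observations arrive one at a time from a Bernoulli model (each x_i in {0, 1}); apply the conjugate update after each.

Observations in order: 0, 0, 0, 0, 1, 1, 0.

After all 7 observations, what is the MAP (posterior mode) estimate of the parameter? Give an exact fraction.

obs 1: x=0 → posterior Beta(7/3, 5/2)
obs 2: x=0 → posterior Beta(7/3, 7/2)
obs 3: x=0 → posterior Beta(7/3, 9/2)
obs 4: x=0 → posterior Beta(7/3, 11/2)
obs 5: x=1 → posterior Beta(10/3, 11/2)
obs 6: x=1 → posterior Beta(13/3, 11/2)
obs 7: x=0 → posterior Beta(13/3, 13/2)

20/53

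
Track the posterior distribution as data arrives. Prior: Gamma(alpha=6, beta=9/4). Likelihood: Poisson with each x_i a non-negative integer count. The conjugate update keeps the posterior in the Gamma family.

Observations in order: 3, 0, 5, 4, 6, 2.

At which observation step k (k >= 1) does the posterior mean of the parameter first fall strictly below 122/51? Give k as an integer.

obs 1: x=3 → posterior Gamma(9, 13/4)
obs 2: x=0 → posterior Gamma(9, 17/4)
obs 3: x=5 → posterior Gamma(14, 21/4)
obs 4: x=4 → posterior Gamma(18, 25/4)
obs 5: x=6 → posterior Gamma(24, 29/4)
obs 6: x=2 → posterior Gamma(26, 33/4)

k = 2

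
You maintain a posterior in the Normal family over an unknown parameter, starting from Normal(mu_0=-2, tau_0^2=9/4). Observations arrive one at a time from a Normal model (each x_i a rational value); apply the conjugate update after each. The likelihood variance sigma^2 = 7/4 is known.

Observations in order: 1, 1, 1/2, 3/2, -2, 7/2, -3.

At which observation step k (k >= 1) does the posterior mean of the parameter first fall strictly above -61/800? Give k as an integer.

k = 2

obs 1: x=1 → posterior Normal(-5/16, 63/64)
obs 2: x=1 → posterior Normal(4/25, 63/100)
obs 3: x=1/2 → posterior Normal(1/4, 63/136)
obs 4: x=3/2 → posterior Normal(22/43, 63/172)
obs 5: x=-2 → posterior Normal(1/13, 63/208)
obs 6: x=7/2 → posterior Normal(71/122, 63/244)
obs 7: x=-3 → posterior Normal(17/140, 9/40)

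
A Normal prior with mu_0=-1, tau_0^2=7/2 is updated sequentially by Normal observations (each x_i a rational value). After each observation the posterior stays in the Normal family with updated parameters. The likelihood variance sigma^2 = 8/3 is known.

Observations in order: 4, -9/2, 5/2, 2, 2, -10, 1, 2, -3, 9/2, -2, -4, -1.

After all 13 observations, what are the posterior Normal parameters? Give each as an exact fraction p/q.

mu_0=-305/578, tau_0^2=56/289

obs 1: x=4 → posterior Normal(68/37, 56/37)
obs 2: x=-9/2 → posterior Normal(-53/116, 28/29)
obs 3: x=5/2 → posterior Normal(26/79, 56/79)
obs 4: x=2 → posterior Normal(17/25, 14/25)
obs 5: x=2 → posterior Normal(10/11, 56/121)
obs 6: x=-10 → posterior Normal(-50/71, 28/71)
obs 7: x=1 → posterior Normal(-79/163, 56/163)
obs 8: x=2 → posterior Normal(-37/184, 7/23)
obs 9: x=-3 → posterior Normal(-20/41, 56/205)
obs 10: x=9/2 → posterior Normal(-11/452, 28/113)
obs 11: x=-2 → posterior Normal(-5/26, 56/247)
obs 12: x=-4 → posterior Normal(-263/536, 14/67)
obs 13: x=-1 → posterior Normal(-305/578, 56/289)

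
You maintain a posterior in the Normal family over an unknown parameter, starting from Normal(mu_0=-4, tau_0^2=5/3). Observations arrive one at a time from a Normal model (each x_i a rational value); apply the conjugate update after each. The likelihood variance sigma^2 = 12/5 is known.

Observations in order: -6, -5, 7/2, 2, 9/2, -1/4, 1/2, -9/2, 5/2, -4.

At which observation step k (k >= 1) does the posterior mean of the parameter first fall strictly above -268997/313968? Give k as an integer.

k = 7

obs 1: x=-6 → posterior Normal(-294/61, 60/61)
obs 2: x=-5 → posterior Normal(-419/86, 30/43)
obs 3: x=7/2 → posterior Normal(-221/74, 20/37)
obs 4: x=2 → posterior Normal(-563/272, 15/34)
obs 5: x=9/2 → posterior Normal(-169/161, 60/161)
obs 6: x=-1/4 → posterior Normal(-701/744, 10/31)
obs 7: x=1/2 → posterior Normal(-651/844, 60/211)
obs 8: x=-9/2 → posterior Normal(-1101/944, 15/59)
obs 9: x=5/2 → posterior Normal(-851/1044, 20/87)
obs 10: x=-4 → posterior Normal(-1251/1144, 30/143)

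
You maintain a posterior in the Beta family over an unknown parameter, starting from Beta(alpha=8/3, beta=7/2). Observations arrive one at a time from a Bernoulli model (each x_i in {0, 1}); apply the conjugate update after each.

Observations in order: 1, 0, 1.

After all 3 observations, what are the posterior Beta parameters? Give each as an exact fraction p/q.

alpha=14/3, beta=9/2

obs 1: x=1 → posterior Beta(11/3, 7/2)
obs 2: x=0 → posterior Beta(11/3, 9/2)
obs 3: x=1 → posterior Beta(14/3, 9/2)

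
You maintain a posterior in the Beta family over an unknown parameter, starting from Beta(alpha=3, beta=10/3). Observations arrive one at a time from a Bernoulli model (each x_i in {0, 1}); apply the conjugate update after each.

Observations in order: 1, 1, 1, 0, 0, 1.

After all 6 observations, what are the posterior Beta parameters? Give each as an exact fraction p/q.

alpha=7, beta=16/3

obs 1: x=1 → posterior Beta(4, 10/3)
obs 2: x=1 → posterior Beta(5, 10/3)
obs 3: x=1 → posterior Beta(6, 10/3)
obs 4: x=0 → posterior Beta(6, 13/3)
obs 5: x=0 → posterior Beta(6, 16/3)
obs 6: x=1 → posterior Beta(7, 16/3)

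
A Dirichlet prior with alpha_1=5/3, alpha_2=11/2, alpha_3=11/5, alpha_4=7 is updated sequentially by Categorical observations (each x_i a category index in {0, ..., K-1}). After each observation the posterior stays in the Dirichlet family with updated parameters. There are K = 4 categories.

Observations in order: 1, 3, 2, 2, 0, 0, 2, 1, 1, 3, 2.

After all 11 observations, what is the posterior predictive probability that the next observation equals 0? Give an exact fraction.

110/821

obs 1: x=1 → posterior Dirichlet(5/3, 13/2, 11/5, 7)
obs 2: x=3 → posterior Dirichlet(5/3, 13/2, 11/5, 8)
obs 3: x=2 → posterior Dirichlet(5/3, 13/2, 16/5, 8)
obs 4: x=2 → posterior Dirichlet(5/3, 13/2, 21/5, 8)
obs 5: x=0 → posterior Dirichlet(8/3, 13/2, 21/5, 8)
obs 6: x=0 → posterior Dirichlet(11/3, 13/2, 21/5, 8)
obs 7: x=2 → posterior Dirichlet(11/3, 13/2, 26/5, 8)
obs 8: x=1 → posterior Dirichlet(11/3, 15/2, 26/5, 8)
obs 9: x=1 → posterior Dirichlet(11/3, 17/2, 26/5, 8)
obs 10: x=3 → posterior Dirichlet(11/3, 17/2, 26/5, 9)
obs 11: x=2 → posterior Dirichlet(11/3, 17/2, 31/5, 9)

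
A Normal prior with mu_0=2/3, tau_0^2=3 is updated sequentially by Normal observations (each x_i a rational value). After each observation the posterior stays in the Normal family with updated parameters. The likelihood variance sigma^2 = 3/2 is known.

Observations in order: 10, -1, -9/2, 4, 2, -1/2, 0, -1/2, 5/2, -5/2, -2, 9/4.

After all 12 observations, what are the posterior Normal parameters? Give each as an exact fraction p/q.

mu_0=121/150, tau_0^2=3/25

obs 1: x=10 → posterior Normal(62/9, 1)
obs 2: x=-1 → posterior Normal(56/15, 3/5)
obs 3: x=-9/2 → posterior Normal(29/21, 3/7)
obs 4: x=4 → posterior Normal(53/27, 1/3)
obs 5: x=2 → posterior Normal(65/33, 3/11)
obs 6: x=-1/2 → posterior Normal(62/39, 3/13)
obs 7: x=0 → posterior Normal(62/45, 1/5)
obs 8: x=-1/2 → posterior Normal(59/51, 3/17)
obs 9: x=5/2 → posterior Normal(74/57, 3/19)
obs 10: x=-5/2 → posterior Normal(59/63, 1/7)
obs 11: x=-2 → posterior Normal(47/69, 3/23)
obs 12: x=9/4 → posterior Normal(121/150, 3/25)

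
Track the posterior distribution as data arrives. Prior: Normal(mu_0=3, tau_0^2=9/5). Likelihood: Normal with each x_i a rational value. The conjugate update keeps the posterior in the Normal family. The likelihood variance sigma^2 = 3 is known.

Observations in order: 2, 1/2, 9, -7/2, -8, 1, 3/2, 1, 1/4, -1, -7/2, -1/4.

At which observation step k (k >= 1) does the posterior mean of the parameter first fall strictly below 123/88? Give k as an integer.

obs 1: x=2 → posterior Normal(21/8, 9/8)
obs 2: x=1/2 → posterior Normal(45/22, 9/11)
obs 3: x=9 → posterior Normal(99/28, 9/14)
obs 4: x=-7/2 → posterior Normal(39/17, 9/17)
obs 5: x=-8 → posterior Normal(3/4, 9/20)
obs 6: x=1 → posterior Normal(18/23, 9/23)
obs 7: x=3/2 → posterior Normal(45/52, 9/26)
obs 8: x=1 → posterior Normal(51/58, 9/29)
obs 9: x=1/4 → posterior Normal(105/128, 9/32)
obs 10: x=-1 → posterior Normal(93/140, 9/35)
obs 11: x=-7/2 → posterior Normal(51/152, 9/38)
obs 12: x=-1/4 → posterior Normal(12/41, 9/41)

k = 5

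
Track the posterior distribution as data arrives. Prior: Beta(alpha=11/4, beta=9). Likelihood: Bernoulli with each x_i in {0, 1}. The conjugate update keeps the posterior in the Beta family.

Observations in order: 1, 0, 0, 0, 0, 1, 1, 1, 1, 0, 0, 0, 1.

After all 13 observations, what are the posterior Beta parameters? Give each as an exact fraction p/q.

alpha=35/4, beta=16

obs 1: x=1 → posterior Beta(15/4, 9)
obs 2: x=0 → posterior Beta(15/4, 10)
obs 3: x=0 → posterior Beta(15/4, 11)
obs 4: x=0 → posterior Beta(15/4, 12)
obs 5: x=0 → posterior Beta(15/4, 13)
obs 6: x=1 → posterior Beta(19/4, 13)
obs 7: x=1 → posterior Beta(23/4, 13)
obs 8: x=1 → posterior Beta(27/4, 13)
obs 9: x=1 → posterior Beta(31/4, 13)
obs 10: x=0 → posterior Beta(31/4, 14)
obs 11: x=0 → posterior Beta(31/4, 15)
obs 12: x=0 → posterior Beta(31/4, 16)
obs 13: x=1 → posterior Beta(35/4, 16)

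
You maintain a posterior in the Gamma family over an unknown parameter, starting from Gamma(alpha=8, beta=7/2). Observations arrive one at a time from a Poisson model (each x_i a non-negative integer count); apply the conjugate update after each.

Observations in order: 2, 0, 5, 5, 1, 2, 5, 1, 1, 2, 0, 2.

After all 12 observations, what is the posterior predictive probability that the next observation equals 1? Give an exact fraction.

34578528123929562726121937320552011121018350473506628/140600833655571759317341856598849679202338192701378657

obs 1: x=2 → posterior Gamma(10, 9/2)
obs 2: x=0 → posterior Gamma(10, 11/2)
obs 3: x=5 → posterior Gamma(15, 13/2)
obs 4: x=5 → posterior Gamma(20, 15/2)
obs 5: x=1 → posterior Gamma(21, 17/2)
obs 6: x=2 → posterior Gamma(23, 19/2)
obs 7: x=5 → posterior Gamma(28, 21/2)
obs 8: x=1 → posterior Gamma(29, 23/2)
obs 9: x=1 → posterior Gamma(30, 25/2)
obs 10: x=2 → posterior Gamma(32, 27/2)
obs 11: x=0 → posterior Gamma(32, 29/2)
obs 12: x=2 → posterior Gamma(34, 31/2)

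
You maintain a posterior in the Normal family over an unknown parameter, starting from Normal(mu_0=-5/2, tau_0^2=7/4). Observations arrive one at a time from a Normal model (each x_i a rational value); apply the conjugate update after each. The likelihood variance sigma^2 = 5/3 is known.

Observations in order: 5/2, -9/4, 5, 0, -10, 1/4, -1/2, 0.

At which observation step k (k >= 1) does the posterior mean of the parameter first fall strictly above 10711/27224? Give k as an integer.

obs 1: x=5/2 → posterior Normal(5/82, 35/41)
obs 2: x=-9/4 → posterior Normal(-179/248, 35/62)
obs 3: x=5 → posterior Normal(241/332, 35/83)
obs 4: x=0 → posterior Normal(241/416, 35/104)
obs 5: x=-10 → posterior Normal(-599/500, 7/25)
obs 6: x=1/4 → posterior Normal(-289/292, 35/146)
obs 7: x=-1/2 → posterior Normal(-155/167, 35/167)
obs 8: x=0 → posterior Normal(-155/188, 35/188)

k = 3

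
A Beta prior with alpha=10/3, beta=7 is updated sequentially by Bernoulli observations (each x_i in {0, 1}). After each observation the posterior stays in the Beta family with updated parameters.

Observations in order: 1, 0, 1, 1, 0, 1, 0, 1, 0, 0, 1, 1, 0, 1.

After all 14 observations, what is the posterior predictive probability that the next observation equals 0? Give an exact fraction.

39/73

obs 1: x=1 → posterior Beta(13/3, 7)
obs 2: x=0 → posterior Beta(13/3, 8)
obs 3: x=1 → posterior Beta(16/3, 8)
obs 4: x=1 → posterior Beta(19/3, 8)
obs 5: x=0 → posterior Beta(19/3, 9)
obs 6: x=1 → posterior Beta(22/3, 9)
obs 7: x=0 → posterior Beta(22/3, 10)
obs 8: x=1 → posterior Beta(25/3, 10)
obs 9: x=0 → posterior Beta(25/3, 11)
obs 10: x=0 → posterior Beta(25/3, 12)
obs 11: x=1 → posterior Beta(28/3, 12)
obs 12: x=1 → posterior Beta(31/3, 12)
obs 13: x=0 → posterior Beta(31/3, 13)
obs 14: x=1 → posterior Beta(34/3, 13)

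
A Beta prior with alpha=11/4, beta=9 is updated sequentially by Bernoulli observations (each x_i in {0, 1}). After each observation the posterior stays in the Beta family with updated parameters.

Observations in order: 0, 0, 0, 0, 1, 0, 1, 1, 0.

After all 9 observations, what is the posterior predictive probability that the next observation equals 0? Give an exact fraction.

60/83

obs 1: x=0 → posterior Beta(11/4, 10)
obs 2: x=0 → posterior Beta(11/4, 11)
obs 3: x=0 → posterior Beta(11/4, 12)
obs 4: x=0 → posterior Beta(11/4, 13)
obs 5: x=1 → posterior Beta(15/4, 13)
obs 6: x=0 → posterior Beta(15/4, 14)
obs 7: x=1 → posterior Beta(19/4, 14)
obs 8: x=1 → posterior Beta(23/4, 14)
obs 9: x=0 → posterior Beta(23/4, 15)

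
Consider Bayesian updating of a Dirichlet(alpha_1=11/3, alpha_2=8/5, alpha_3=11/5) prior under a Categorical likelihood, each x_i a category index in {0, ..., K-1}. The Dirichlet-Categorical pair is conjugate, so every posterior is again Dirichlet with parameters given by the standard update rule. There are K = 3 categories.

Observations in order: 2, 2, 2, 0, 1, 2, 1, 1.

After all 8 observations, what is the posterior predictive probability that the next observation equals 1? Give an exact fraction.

obs 1: x=2 → posterior Dirichlet(11/3, 8/5, 16/5)
obs 2: x=2 → posterior Dirichlet(11/3, 8/5, 21/5)
obs 3: x=2 → posterior Dirichlet(11/3, 8/5, 26/5)
obs 4: x=0 → posterior Dirichlet(14/3, 8/5, 26/5)
obs 5: x=1 → posterior Dirichlet(14/3, 13/5, 26/5)
obs 6: x=2 → posterior Dirichlet(14/3, 13/5, 31/5)
obs 7: x=1 → posterior Dirichlet(14/3, 18/5, 31/5)
obs 8: x=1 → posterior Dirichlet(14/3, 23/5, 31/5)

69/232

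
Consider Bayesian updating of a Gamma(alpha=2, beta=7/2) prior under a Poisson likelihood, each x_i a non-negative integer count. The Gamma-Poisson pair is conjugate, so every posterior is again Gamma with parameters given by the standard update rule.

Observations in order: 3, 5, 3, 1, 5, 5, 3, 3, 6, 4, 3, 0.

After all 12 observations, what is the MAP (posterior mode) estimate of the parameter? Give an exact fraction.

84/31

obs 1: x=3 → posterior Gamma(5, 9/2)
obs 2: x=5 → posterior Gamma(10, 11/2)
obs 3: x=3 → posterior Gamma(13, 13/2)
obs 4: x=1 → posterior Gamma(14, 15/2)
obs 5: x=5 → posterior Gamma(19, 17/2)
obs 6: x=5 → posterior Gamma(24, 19/2)
obs 7: x=3 → posterior Gamma(27, 21/2)
obs 8: x=3 → posterior Gamma(30, 23/2)
obs 9: x=6 → posterior Gamma(36, 25/2)
obs 10: x=4 → posterior Gamma(40, 27/2)
obs 11: x=3 → posterior Gamma(43, 29/2)
obs 12: x=0 → posterior Gamma(43, 31/2)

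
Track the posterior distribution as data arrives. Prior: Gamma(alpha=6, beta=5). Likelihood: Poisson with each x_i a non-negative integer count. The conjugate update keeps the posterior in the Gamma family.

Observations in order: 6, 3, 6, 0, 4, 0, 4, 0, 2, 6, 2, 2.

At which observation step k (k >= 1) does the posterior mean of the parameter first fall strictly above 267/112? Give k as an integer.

k = 3

obs 1: x=6 → posterior Gamma(12, 6)
obs 2: x=3 → posterior Gamma(15, 7)
obs 3: x=6 → posterior Gamma(21, 8)
obs 4: x=0 → posterior Gamma(21, 9)
obs 5: x=4 → posterior Gamma(25, 10)
obs 6: x=0 → posterior Gamma(25, 11)
obs 7: x=4 → posterior Gamma(29, 12)
obs 8: x=0 → posterior Gamma(29, 13)
obs 9: x=2 → posterior Gamma(31, 14)
obs 10: x=6 → posterior Gamma(37, 15)
obs 11: x=2 → posterior Gamma(39, 16)
obs 12: x=2 → posterior Gamma(41, 17)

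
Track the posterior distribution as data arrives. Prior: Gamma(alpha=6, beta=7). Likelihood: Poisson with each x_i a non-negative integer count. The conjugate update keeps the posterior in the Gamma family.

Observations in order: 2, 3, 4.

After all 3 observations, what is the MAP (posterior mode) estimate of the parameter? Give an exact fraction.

7/5

obs 1: x=2 → posterior Gamma(8, 8)
obs 2: x=3 → posterior Gamma(11, 9)
obs 3: x=4 → posterior Gamma(15, 10)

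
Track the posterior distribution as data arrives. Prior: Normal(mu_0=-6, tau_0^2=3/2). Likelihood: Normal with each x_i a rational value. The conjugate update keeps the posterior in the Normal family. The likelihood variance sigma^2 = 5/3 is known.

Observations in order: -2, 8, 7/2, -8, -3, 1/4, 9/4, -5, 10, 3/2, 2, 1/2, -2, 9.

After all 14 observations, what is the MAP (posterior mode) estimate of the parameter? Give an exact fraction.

obs 1: x=-2 → posterior Normal(-78/19, 15/19)
obs 2: x=8 → posterior Normal(-3/14, 15/28)
obs 3: x=7/2 → posterior Normal(51/74, 15/37)
obs 4: x=-8 → posterior Normal(-93/92, 15/46)
obs 5: x=-3 → posterior Normal(-147/110, 3/11)
obs 6: x=1/4 → posterior Normal(-285/256, 15/64)
obs 7: x=9/4 → posterior Normal(-51/73, 15/73)
obs 8: x=-5 → posterior Normal(-48/41, 15/82)
obs 9: x=10 → posterior Normal(-6/91, 15/91)
obs 10: x=3/2 → posterior Normal(3/40, 3/20)
obs 11: x=2 → posterior Normal(51/218, 15/109)
obs 12: x=1/2 → posterior Normal(15/59, 15/118)
obs 13: x=-2 → posterior Normal(12/127, 15/127)
obs 14: x=9 → posterior Normal(93/136, 15/136)

93/136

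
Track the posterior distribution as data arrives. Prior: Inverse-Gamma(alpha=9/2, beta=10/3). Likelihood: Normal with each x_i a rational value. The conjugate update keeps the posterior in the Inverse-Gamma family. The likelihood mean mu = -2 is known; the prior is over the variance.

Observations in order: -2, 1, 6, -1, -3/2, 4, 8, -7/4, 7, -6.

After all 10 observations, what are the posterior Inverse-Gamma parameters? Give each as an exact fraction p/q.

obs 1: x=-2 → posterior Inverse-Gamma(5, 10/3)
obs 2: x=1 → posterior Inverse-Gamma(11/2, 47/6)
obs 3: x=6 → posterior Inverse-Gamma(6, 239/6)
obs 4: x=-1 → posterior Inverse-Gamma(13/2, 121/3)
obs 5: x=-3/2 → posterior Inverse-Gamma(7, 971/24)
obs 6: x=4 → posterior Inverse-Gamma(15/2, 1403/24)
obs 7: x=8 → posterior Inverse-Gamma(8, 2603/24)
obs 8: x=-7/4 → posterior Inverse-Gamma(17/2, 10415/96)
obs 9: x=7 → posterior Inverse-Gamma(9, 14303/96)
obs 10: x=-6 → posterior Inverse-Gamma(19/2, 15071/96)

alpha=19/2, beta=15071/96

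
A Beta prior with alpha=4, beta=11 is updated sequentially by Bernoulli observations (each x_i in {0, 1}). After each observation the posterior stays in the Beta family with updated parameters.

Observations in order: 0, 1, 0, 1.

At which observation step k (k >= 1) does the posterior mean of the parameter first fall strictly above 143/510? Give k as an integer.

obs 1: x=0 → posterior Beta(4, 12)
obs 2: x=1 → posterior Beta(5, 12)
obs 3: x=0 → posterior Beta(5, 13)
obs 4: x=1 → posterior Beta(6, 13)

k = 2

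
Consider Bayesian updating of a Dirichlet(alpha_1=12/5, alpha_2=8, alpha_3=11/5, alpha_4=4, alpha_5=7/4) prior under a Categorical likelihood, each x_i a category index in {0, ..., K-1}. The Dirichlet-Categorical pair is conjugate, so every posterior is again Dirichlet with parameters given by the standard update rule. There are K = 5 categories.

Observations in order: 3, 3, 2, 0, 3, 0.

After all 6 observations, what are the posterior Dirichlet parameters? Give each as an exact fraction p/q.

alpha_1=22/5, alpha_2=8, alpha_3=16/5, alpha_4=7, alpha_5=7/4

obs 1: x=3 → posterior Dirichlet(12/5, 8, 11/5, 5, 7/4)
obs 2: x=3 → posterior Dirichlet(12/5, 8, 11/5, 6, 7/4)
obs 3: x=2 → posterior Dirichlet(12/5, 8, 16/5, 6, 7/4)
obs 4: x=0 → posterior Dirichlet(17/5, 8, 16/5, 6, 7/4)
obs 5: x=3 → posterior Dirichlet(17/5, 8, 16/5, 7, 7/4)
obs 6: x=0 → posterior Dirichlet(22/5, 8, 16/5, 7, 7/4)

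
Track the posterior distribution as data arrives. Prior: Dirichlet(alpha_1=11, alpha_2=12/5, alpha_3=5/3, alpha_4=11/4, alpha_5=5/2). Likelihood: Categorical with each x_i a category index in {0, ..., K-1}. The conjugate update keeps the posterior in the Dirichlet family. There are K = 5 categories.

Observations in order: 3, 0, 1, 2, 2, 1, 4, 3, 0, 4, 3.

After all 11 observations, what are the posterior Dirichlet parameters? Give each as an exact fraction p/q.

alpha_1=13, alpha_2=22/5, alpha_3=11/3, alpha_4=23/4, alpha_5=9/2

obs 1: x=3 → posterior Dirichlet(11, 12/5, 5/3, 15/4, 5/2)
obs 2: x=0 → posterior Dirichlet(12, 12/5, 5/3, 15/4, 5/2)
obs 3: x=1 → posterior Dirichlet(12, 17/5, 5/3, 15/4, 5/2)
obs 4: x=2 → posterior Dirichlet(12, 17/5, 8/3, 15/4, 5/2)
obs 5: x=2 → posterior Dirichlet(12, 17/5, 11/3, 15/4, 5/2)
obs 6: x=1 → posterior Dirichlet(12, 22/5, 11/3, 15/4, 5/2)
obs 7: x=4 → posterior Dirichlet(12, 22/5, 11/3, 15/4, 7/2)
obs 8: x=3 → posterior Dirichlet(12, 22/5, 11/3, 19/4, 7/2)
obs 9: x=0 → posterior Dirichlet(13, 22/5, 11/3, 19/4, 7/2)
obs 10: x=4 → posterior Dirichlet(13, 22/5, 11/3, 19/4, 9/2)
obs 11: x=3 → posterior Dirichlet(13, 22/5, 11/3, 23/4, 9/2)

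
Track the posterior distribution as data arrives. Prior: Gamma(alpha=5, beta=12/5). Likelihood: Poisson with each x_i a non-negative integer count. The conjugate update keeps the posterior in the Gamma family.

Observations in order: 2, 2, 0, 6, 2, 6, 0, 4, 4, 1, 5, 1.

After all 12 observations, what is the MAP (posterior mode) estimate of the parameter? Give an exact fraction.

obs 1: x=2 → posterior Gamma(7, 17/5)
obs 2: x=2 → posterior Gamma(9, 22/5)
obs 3: x=0 → posterior Gamma(9, 27/5)
obs 4: x=6 → posterior Gamma(15, 32/5)
obs 5: x=2 → posterior Gamma(17, 37/5)
obs 6: x=6 → posterior Gamma(23, 42/5)
obs 7: x=0 → posterior Gamma(23, 47/5)
obs 8: x=4 → posterior Gamma(27, 52/5)
obs 9: x=4 → posterior Gamma(31, 57/5)
obs 10: x=1 → posterior Gamma(32, 62/5)
obs 11: x=5 → posterior Gamma(37, 67/5)
obs 12: x=1 → posterior Gamma(38, 72/5)

185/72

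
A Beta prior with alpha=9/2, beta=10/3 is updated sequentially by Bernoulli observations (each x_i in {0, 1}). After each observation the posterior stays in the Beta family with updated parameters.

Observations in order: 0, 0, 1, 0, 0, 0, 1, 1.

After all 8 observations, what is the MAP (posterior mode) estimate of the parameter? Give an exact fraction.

obs 1: x=0 → posterior Beta(9/2, 13/3)
obs 2: x=0 → posterior Beta(9/2, 16/3)
obs 3: x=1 → posterior Beta(11/2, 16/3)
obs 4: x=0 → posterior Beta(11/2, 19/3)
obs 5: x=0 → posterior Beta(11/2, 22/3)
obs 6: x=0 → posterior Beta(11/2, 25/3)
obs 7: x=1 → posterior Beta(13/2, 25/3)
obs 8: x=1 → posterior Beta(15/2, 25/3)

39/83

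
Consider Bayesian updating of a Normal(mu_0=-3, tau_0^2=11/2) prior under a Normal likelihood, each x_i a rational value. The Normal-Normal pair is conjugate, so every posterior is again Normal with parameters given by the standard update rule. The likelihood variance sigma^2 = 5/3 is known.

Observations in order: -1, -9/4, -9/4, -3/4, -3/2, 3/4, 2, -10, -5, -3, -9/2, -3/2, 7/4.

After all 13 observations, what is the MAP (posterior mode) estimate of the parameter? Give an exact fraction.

-3717/1756

obs 1: x=-1 → posterior Normal(-63/43, 55/43)
obs 2: x=-9/4 → posterior Normal(-549/304, 55/76)
obs 3: x=-9/4 → posterior Normal(-423/218, 55/109)
obs 4: x=-3/4 → posterior Normal(-945/568, 55/142)
obs 5: x=-3/2 → posterior Normal(-1143/700, 11/35)
obs 6: x=3/4 → posterior Normal(-261/208, 55/208)
obs 7: x=2 → posterior Normal(-195/241, 55/241)
obs 8: x=-10 → posterior Normal(-525/274, 55/274)
obs 9: x=-5 → posterior Normal(-690/307, 55/307)
obs 10: x=-3 → posterior Normal(-789/340, 11/68)
obs 11: x=-9/2 → posterior Normal(-1875/746, 55/373)
obs 12: x=-3/2 → posterior Normal(-141/58, 55/406)
obs 13: x=7/4 → posterior Normal(-3717/1756, 55/439)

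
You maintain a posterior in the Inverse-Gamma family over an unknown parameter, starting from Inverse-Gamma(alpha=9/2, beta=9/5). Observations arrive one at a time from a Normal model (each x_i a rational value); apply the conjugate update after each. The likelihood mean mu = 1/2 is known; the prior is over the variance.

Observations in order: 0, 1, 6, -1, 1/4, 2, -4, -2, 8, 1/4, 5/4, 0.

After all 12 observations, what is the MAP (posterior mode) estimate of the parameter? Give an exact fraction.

obs 1: x=0 → posterior Inverse-Gamma(5, 77/40)
obs 2: x=1 → posterior Inverse-Gamma(11/2, 41/20)
obs 3: x=6 → posterior Inverse-Gamma(6, 687/40)
obs 4: x=-1 → posterior Inverse-Gamma(13/2, 183/10)
obs 5: x=1/4 → posterior Inverse-Gamma(7, 2933/160)
obs 6: x=2 → posterior Inverse-Gamma(15/2, 3113/160)
obs 7: x=-4 → posterior Inverse-Gamma(8, 4733/160)
obs 8: x=-2 → posterior Inverse-Gamma(17/2, 5233/160)
obs 9: x=8 → posterior Inverse-Gamma(9, 9733/160)
obs 10: x=1/4 → posterior Inverse-Gamma(19/2, 4869/80)
obs 11: x=5/4 → posterior Inverse-Gamma(10, 9783/160)
obs 12: x=0 → posterior Inverse-Gamma(21/2, 9803/160)

9803/1840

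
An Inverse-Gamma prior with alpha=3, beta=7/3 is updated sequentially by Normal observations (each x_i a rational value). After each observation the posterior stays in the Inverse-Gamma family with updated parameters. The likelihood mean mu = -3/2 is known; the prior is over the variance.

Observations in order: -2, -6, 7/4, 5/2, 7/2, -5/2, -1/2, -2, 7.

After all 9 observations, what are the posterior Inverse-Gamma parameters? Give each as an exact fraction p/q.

alpha=15/2, beta=7259/96

obs 1: x=-2 → posterior Inverse-Gamma(7/2, 59/24)
obs 2: x=-6 → posterior Inverse-Gamma(4, 151/12)
obs 3: x=7/4 → posterior Inverse-Gamma(9/2, 1715/96)
obs 4: x=5/2 → posterior Inverse-Gamma(5, 2483/96)
obs 5: x=7/2 → posterior Inverse-Gamma(11/2, 3683/96)
obs 6: x=-5/2 → posterior Inverse-Gamma(6, 3731/96)
obs 7: x=-1/2 → posterior Inverse-Gamma(13/2, 3779/96)
obs 8: x=-2 → posterior Inverse-Gamma(7, 3791/96)
obs 9: x=7 → posterior Inverse-Gamma(15/2, 7259/96)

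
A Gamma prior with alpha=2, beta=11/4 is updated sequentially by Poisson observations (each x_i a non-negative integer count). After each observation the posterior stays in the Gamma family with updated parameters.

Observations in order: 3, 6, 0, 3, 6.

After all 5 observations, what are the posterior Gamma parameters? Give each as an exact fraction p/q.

obs 1: x=3 → posterior Gamma(5, 15/4)
obs 2: x=6 → posterior Gamma(11, 19/4)
obs 3: x=0 → posterior Gamma(11, 23/4)
obs 4: x=3 → posterior Gamma(14, 27/4)
obs 5: x=6 → posterior Gamma(20, 31/4)

alpha=20, beta=31/4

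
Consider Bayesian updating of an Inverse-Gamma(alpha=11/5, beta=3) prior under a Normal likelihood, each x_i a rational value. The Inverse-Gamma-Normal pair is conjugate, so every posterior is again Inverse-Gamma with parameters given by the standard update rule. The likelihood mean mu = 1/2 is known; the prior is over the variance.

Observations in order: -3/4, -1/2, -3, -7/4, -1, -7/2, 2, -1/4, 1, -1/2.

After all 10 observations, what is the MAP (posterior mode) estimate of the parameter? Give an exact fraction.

obs 1: x=-3/4 → posterior Inverse-Gamma(27/10, 121/32)
obs 2: x=-1/2 → posterior Inverse-Gamma(16/5, 137/32)
obs 3: x=-3 → posterior Inverse-Gamma(37/10, 333/32)
obs 4: x=-7/4 → posterior Inverse-Gamma(21/5, 207/16)
obs 5: x=-1 → posterior Inverse-Gamma(47/10, 225/16)
obs 6: x=-7/2 → posterior Inverse-Gamma(26/5, 353/16)
obs 7: x=2 → posterior Inverse-Gamma(57/10, 371/16)
obs 8: x=-1/4 → posterior Inverse-Gamma(31/5, 751/32)
obs 9: x=1 → posterior Inverse-Gamma(67/10, 755/32)
obs 10: x=-1/2 → posterior Inverse-Gamma(36/5, 771/32)

3855/1312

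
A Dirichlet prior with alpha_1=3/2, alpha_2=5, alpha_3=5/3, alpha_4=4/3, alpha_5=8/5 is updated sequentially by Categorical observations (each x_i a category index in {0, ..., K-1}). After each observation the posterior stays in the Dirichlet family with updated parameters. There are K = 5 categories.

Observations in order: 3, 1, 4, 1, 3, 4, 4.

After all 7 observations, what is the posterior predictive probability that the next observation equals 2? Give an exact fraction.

obs 1: x=3 → posterior Dirichlet(3/2, 5, 5/3, 7/3, 8/5)
obs 2: x=1 → posterior Dirichlet(3/2, 6, 5/3, 7/3, 8/5)
obs 3: x=4 → posterior Dirichlet(3/2, 6, 5/3, 7/3, 13/5)
obs 4: x=1 → posterior Dirichlet(3/2, 7, 5/3, 7/3, 13/5)
obs 5: x=3 → posterior Dirichlet(3/2, 7, 5/3, 10/3, 13/5)
obs 6: x=4 → posterior Dirichlet(3/2, 7, 5/3, 10/3, 18/5)
obs 7: x=4 → posterior Dirichlet(3/2, 7, 5/3, 10/3, 23/5)

50/543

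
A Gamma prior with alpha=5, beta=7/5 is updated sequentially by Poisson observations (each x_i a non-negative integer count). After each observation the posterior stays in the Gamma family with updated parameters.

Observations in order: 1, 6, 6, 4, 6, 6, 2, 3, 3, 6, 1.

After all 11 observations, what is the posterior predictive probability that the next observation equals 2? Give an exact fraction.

obs 1: x=1 → posterior Gamma(6, 12/5)
obs 2: x=6 → posterior Gamma(12, 17/5)
obs 3: x=6 → posterior Gamma(18, 22/5)
obs 4: x=4 → posterior Gamma(22, 27/5)
obs 5: x=6 → posterior Gamma(28, 32/5)
obs 6: x=6 → posterior Gamma(34, 37/5)
obs 7: x=2 → posterior Gamma(36, 42/5)
obs 8: x=3 → posterior Gamma(39, 47/5)
obs 9: x=3 → posterior Gamma(42, 52/5)
obs 10: x=6 → posterior Gamma(48, 57/5)
obs 11: x=1 → posterior Gamma(49, 62/5)

205716384438112004083680868205521969878076119361792631376326505697807999540946107923169280000/1348388182829587790576678777080628432665556757822476173632753081626945886953185830470923910683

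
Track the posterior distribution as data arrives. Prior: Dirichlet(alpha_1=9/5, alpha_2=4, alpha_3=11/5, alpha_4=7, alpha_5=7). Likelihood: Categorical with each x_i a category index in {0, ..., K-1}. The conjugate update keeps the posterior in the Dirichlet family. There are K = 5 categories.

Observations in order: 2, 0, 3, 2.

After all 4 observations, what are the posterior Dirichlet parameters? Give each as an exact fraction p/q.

alpha_1=14/5, alpha_2=4, alpha_3=21/5, alpha_4=8, alpha_5=7

obs 1: x=2 → posterior Dirichlet(9/5, 4, 16/5, 7, 7)
obs 2: x=0 → posterior Dirichlet(14/5, 4, 16/5, 7, 7)
obs 3: x=3 → posterior Dirichlet(14/5, 4, 16/5, 8, 7)
obs 4: x=2 → posterior Dirichlet(14/5, 4, 21/5, 8, 7)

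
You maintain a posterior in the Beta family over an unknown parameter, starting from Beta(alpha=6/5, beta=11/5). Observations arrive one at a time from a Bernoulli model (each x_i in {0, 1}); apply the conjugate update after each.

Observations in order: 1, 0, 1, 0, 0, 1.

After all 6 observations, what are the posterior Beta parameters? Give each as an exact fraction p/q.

obs 1: x=1 → posterior Beta(11/5, 11/5)
obs 2: x=0 → posterior Beta(11/5, 16/5)
obs 3: x=1 → posterior Beta(16/5, 16/5)
obs 4: x=0 → posterior Beta(16/5, 21/5)
obs 5: x=0 → posterior Beta(16/5, 26/5)
obs 6: x=1 → posterior Beta(21/5, 26/5)

alpha=21/5, beta=26/5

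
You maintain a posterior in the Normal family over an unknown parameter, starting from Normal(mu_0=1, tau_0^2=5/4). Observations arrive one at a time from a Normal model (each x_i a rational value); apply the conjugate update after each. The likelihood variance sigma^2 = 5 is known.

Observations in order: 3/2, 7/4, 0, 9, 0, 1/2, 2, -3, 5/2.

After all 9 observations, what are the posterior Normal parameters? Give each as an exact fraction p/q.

obs 1: x=3/2 → posterior Normal(11/10, 1)
obs 2: x=7/4 → posterior Normal(29/24, 5/6)
obs 3: x=0 → posterior Normal(29/28, 5/7)
obs 4: x=9 → posterior Normal(65/32, 5/8)
obs 5: x=0 → posterior Normal(65/36, 5/9)
obs 6: x=1/2 → posterior Normal(67/40, 1/2)
obs 7: x=2 → posterior Normal(75/44, 5/11)
obs 8: x=-3 → posterior Normal(21/16, 5/12)
obs 9: x=5/2 → posterior Normal(73/52, 5/13)

mu_0=73/52, tau_0^2=5/13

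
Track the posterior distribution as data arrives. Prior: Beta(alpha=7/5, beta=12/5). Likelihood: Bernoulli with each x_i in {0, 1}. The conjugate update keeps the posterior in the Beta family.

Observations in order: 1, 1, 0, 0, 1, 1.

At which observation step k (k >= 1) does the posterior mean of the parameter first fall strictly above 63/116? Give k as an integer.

k = 2

obs 1: x=1 → posterior Beta(12/5, 12/5)
obs 2: x=1 → posterior Beta(17/5, 12/5)
obs 3: x=0 → posterior Beta(17/5, 17/5)
obs 4: x=0 → posterior Beta(17/5, 22/5)
obs 5: x=1 → posterior Beta(22/5, 22/5)
obs 6: x=1 → posterior Beta(27/5, 22/5)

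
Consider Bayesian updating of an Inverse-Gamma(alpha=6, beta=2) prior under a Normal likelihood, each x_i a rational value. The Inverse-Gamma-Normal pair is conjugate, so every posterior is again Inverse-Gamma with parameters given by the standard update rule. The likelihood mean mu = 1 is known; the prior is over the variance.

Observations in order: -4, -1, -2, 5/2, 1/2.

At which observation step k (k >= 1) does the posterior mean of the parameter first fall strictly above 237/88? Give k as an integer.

k = 2

obs 1: x=-4 → posterior Inverse-Gamma(13/2, 29/2)
obs 2: x=-1 → posterior Inverse-Gamma(7, 33/2)
obs 3: x=-2 → posterior Inverse-Gamma(15/2, 21)
obs 4: x=5/2 → posterior Inverse-Gamma(8, 177/8)
obs 5: x=1/2 → posterior Inverse-Gamma(17/2, 89/4)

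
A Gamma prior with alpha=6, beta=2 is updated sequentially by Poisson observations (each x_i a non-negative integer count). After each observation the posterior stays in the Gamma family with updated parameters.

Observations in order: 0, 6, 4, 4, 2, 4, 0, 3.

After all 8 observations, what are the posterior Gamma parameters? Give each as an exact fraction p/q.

alpha=29, beta=10

obs 1: x=0 → posterior Gamma(6, 3)
obs 2: x=6 → posterior Gamma(12, 4)
obs 3: x=4 → posterior Gamma(16, 5)
obs 4: x=4 → posterior Gamma(20, 6)
obs 5: x=2 → posterior Gamma(22, 7)
obs 6: x=4 → posterior Gamma(26, 8)
obs 7: x=0 → posterior Gamma(26, 9)
obs 8: x=3 → posterior Gamma(29, 10)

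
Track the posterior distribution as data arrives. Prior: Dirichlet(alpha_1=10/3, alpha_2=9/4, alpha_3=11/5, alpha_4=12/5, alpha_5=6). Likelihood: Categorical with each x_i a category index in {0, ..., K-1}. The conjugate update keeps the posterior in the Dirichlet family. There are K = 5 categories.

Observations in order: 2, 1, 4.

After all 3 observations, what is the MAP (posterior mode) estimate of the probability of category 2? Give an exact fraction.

obs 1: x=2 → posterior Dirichlet(10/3, 9/4, 16/5, 12/5, 6)
obs 2: x=1 → posterior Dirichlet(10/3, 13/4, 16/5, 12/5, 6)
obs 3: x=4 → posterior Dirichlet(10/3, 13/4, 16/5, 12/5, 7)

132/851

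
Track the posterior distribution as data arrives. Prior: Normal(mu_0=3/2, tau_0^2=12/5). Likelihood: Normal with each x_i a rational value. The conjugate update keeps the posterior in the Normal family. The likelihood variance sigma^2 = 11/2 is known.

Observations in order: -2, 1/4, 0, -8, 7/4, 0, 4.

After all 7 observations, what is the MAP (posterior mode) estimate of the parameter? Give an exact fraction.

-27/446

obs 1: x=-2 → posterior Normal(69/158, 132/79)
obs 2: x=1/4 → posterior Normal(81/206, 132/103)
obs 3: x=0 → posterior Normal(81/254, 132/127)
obs 4: x=-8 → posterior Normal(-303/302, 132/151)
obs 5: x=7/4 → posterior Normal(-219/350, 132/175)
obs 6: x=0 → posterior Normal(-219/398, 132/199)
obs 7: x=4 → posterior Normal(-27/446, 132/223)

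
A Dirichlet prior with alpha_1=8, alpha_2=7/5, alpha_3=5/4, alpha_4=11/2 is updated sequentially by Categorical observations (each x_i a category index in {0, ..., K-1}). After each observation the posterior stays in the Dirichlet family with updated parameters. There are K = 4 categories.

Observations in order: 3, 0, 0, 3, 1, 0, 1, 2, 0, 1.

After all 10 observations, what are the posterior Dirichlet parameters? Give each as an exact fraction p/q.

alpha_1=12, alpha_2=22/5, alpha_3=9/4, alpha_4=15/2

obs 1: x=3 → posterior Dirichlet(8, 7/5, 5/4, 13/2)
obs 2: x=0 → posterior Dirichlet(9, 7/5, 5/4, 13/2)
obs 3: x=0 → posterior Dirichlet(10, 7/5, 5/4, 13/2)
obs 4: x=3 → posterior Dirichlet(10, 7/5, 5/4, 15/2)
obs 5: x=1 → posterior Dirichlet(10, 12/5, 5/4, 15/2)
obs 6: x=0 → posterior Dirichlet(11, 12/5, 5/4, 15/2)
obs 7: x=1 → posterior Dirichlet(11, 17/5, 5/4, 15/2)
obs 8: x=2 → posterior Dirichlet(11, 17/5, 9/4, 15/2)
obs 9: x=0 → posterior Dirichlet(12, 17/5, 9/4, 15/2)
obs 10: x=1 → posterior Dirichlet(12, 22/5, 9/4, 15/2)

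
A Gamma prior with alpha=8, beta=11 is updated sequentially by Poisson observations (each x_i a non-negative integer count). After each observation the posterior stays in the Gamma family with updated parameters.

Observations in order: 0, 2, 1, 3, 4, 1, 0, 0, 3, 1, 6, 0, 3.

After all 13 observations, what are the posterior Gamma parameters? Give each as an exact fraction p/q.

obs 1: x=0 → posterior Gamma(8, 12)
obs 2: x=2 → posterior Gamma(10, 13)
obs 3: x=1 → posterior Gamma(11, 14)
obs 4: x=3 → posterior Gamma(14, 15)
obs 5: x=4 → posterior Gamma(18, 16)
obs 6: x=1 → posterior Gamma(19, 17)
obs 7: x=0 → posterior Gamma(19, 18)
obs 8: x=0 → posterior Gamma(19, 19)
obs 9: x=3 → posterior Gamma(22, 20)
obs 10: x=1 → posterior Gamma(23, 21)
obs 11: x=6 → posterior Gamma(29, 22)
obs 12: x=0 → posterior Gamma(29, 23)
obs 13: x=3 → posterior Gamma(32, 24)

alpha=32, beta=24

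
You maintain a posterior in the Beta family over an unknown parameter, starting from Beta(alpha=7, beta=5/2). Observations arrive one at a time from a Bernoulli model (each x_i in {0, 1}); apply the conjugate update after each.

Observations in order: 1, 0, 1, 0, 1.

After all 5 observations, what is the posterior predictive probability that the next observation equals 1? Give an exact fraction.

obs 1: x=1 → posterior Beta(8, 5/2)
obs 2: x=0 → posterior Beta(8, 7/2)
obs 3: x=1 → posterior Beta(9, 7/2)
obs 4: x=0 → posterior Beta(9, 9/2)
obs 5: x=1 → posterior Beta(10, 9/2)

20/29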